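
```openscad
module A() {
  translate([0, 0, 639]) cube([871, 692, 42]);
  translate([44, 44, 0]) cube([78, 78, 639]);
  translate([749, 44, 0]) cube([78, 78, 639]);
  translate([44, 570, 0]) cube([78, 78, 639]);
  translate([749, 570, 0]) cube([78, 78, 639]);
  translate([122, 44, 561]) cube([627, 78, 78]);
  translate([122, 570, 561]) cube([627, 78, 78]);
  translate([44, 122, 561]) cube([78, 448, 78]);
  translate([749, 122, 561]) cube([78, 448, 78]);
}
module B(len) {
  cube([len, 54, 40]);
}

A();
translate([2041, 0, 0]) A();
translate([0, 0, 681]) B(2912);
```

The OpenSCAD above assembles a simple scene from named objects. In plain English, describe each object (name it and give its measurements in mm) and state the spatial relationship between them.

A is a table: top 871 mm (x) × 692 mm (y), 42 mm thick, upper face at z = 681 mm, on four 78×78 mm square legs, each inset 44 mm from the nearest pair of top edges, running from z = 0 to the bottom of the top. Four apron rails, 78 mm thick and 78 mm tall, run between adjacent legs with their top edges flush with the underside of the top and their outer faces flush with the legs' outer faces.

B is a rectangular beam 2912 mm long (x), 54 mm deep (y), 40 mm thick (z).

The beam spans the tops of two tables placed 1170 mm apart, resting at z = 681 mm.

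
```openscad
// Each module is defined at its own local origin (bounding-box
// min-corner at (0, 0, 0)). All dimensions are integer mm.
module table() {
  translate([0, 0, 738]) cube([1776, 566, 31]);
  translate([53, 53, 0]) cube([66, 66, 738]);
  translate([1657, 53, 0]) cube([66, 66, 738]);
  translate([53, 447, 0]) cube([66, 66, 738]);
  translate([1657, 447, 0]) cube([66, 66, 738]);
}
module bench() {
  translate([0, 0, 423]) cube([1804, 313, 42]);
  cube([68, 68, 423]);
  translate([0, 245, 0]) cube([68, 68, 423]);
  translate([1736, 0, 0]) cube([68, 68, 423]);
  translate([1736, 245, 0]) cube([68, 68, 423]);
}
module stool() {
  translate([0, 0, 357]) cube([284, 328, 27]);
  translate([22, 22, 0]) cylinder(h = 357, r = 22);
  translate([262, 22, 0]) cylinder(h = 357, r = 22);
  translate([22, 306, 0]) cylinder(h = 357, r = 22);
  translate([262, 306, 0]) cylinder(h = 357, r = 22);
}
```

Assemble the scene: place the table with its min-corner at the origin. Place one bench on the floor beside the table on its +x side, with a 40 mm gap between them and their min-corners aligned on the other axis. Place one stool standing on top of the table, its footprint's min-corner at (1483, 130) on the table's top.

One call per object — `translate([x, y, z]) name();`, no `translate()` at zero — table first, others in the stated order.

table();
translate([1816, 0, 0]) bench();
translate([1483, 130, 769]) stool();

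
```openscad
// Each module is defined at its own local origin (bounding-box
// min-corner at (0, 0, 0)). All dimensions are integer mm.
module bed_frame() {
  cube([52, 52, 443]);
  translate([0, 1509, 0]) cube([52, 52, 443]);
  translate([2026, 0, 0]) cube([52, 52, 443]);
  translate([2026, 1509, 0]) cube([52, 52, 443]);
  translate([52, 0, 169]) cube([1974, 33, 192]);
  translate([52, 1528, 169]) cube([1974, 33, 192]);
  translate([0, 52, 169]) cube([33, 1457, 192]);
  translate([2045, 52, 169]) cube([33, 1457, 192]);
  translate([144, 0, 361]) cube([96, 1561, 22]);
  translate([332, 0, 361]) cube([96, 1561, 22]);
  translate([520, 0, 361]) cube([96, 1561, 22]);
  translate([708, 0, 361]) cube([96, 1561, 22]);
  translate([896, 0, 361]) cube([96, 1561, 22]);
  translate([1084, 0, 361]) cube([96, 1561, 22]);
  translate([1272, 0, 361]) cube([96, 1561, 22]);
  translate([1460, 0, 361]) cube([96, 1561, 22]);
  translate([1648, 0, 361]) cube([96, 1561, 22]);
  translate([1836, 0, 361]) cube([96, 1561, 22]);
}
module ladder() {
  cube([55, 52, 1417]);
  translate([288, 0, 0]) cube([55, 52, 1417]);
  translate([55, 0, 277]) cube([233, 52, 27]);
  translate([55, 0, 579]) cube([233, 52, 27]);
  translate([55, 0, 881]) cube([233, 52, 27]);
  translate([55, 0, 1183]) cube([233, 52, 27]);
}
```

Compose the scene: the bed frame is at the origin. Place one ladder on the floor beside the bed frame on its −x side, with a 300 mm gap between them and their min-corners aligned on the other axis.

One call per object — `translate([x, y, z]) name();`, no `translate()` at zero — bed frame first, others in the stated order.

bed_frame();
translate([-643, 0, 0]) ladder();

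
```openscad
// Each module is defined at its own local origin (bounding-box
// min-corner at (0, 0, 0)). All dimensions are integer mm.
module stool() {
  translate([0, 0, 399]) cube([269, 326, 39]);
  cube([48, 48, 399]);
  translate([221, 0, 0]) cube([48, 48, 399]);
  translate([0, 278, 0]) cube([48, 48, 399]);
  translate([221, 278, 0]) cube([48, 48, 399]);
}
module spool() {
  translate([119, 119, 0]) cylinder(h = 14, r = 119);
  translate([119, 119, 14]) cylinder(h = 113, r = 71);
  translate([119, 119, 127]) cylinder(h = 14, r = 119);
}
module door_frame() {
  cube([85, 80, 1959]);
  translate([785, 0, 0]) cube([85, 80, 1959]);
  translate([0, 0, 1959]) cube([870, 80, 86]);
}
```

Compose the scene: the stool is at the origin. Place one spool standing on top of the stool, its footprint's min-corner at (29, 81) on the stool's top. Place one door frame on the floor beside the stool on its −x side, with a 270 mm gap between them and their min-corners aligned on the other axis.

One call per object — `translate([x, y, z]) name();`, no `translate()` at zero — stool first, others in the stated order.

stool();
translate([29, 81, 438]) spool();
translate([-1140, 0, 0]) door_frame();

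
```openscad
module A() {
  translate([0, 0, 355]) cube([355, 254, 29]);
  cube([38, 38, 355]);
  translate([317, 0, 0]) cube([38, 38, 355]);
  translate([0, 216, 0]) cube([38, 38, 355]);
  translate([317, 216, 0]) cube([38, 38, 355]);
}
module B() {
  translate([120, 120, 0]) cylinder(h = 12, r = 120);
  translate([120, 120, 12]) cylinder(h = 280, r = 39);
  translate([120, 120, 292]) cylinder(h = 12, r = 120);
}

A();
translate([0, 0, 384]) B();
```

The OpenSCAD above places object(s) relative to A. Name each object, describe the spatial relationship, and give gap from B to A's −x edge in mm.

A is a stool. B is a spool. The spool is on top of the stool. The gap from the spool to the stool's −x edge is 0 mm.

The spool's min-x is at 0; the stool's min-x is 0; gap = 0 mm.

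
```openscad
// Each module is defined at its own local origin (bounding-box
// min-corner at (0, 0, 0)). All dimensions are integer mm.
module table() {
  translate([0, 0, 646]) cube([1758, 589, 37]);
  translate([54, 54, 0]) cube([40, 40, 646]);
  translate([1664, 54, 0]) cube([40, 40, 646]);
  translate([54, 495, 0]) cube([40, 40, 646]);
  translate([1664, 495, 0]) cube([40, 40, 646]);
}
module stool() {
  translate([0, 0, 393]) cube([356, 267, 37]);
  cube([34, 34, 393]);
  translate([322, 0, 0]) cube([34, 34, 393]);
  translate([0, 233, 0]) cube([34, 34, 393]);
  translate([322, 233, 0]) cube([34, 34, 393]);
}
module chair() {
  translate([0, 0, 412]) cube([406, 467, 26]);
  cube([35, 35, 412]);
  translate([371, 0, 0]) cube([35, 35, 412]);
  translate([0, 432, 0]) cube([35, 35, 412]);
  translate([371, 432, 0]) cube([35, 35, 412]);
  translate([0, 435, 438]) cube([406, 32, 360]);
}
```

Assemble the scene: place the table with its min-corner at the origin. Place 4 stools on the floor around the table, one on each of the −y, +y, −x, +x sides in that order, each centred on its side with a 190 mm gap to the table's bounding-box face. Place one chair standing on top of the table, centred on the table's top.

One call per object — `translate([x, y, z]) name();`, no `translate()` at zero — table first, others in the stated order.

table();
translate([701, -457, 0]) stool();
translate([701, 779, 0]) stool();
translate([-546, 161, 0]) stool();
translate([1948, 161, 0]) stool();
translate([676, 61, 683]) chair();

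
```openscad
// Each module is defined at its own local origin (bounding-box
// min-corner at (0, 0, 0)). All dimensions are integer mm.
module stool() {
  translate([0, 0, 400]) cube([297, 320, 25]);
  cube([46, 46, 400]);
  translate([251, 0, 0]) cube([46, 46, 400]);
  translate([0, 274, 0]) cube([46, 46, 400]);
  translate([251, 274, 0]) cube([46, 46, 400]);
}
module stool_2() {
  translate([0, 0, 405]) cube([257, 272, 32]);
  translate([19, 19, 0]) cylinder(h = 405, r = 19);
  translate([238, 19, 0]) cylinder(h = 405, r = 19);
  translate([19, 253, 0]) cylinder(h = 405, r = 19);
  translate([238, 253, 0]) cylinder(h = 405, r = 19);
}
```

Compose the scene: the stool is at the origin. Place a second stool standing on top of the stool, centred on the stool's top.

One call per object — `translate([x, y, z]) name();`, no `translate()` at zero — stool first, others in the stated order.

stool();
translate([20, 24, 425]) stool_2();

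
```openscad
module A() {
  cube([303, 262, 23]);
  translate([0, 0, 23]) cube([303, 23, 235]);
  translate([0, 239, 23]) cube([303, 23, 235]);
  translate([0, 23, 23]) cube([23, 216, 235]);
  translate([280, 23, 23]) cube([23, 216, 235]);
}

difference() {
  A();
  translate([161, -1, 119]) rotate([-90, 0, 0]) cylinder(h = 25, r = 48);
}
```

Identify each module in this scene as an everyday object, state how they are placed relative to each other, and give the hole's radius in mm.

A is an open box. The open box has a circular hole through its front wall. The hole's radius is 48 mm.

The subtracted cylinder has r = 48 mm.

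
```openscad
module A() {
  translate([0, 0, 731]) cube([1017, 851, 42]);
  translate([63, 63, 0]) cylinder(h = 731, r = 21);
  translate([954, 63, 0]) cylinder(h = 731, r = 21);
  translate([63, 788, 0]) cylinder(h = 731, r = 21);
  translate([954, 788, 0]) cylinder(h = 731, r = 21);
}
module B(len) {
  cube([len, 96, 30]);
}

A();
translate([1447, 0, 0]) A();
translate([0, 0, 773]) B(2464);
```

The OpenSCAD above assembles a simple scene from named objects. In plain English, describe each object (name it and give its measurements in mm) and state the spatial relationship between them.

A is a table with a 1017×851 mm rectangular top, 42 mm thick, top surface at z = 773 mm, supported by four round legs of 42 mm diameter, each leg's bounding box inset 42 mm from the nearest pair of top edges, running from the floor.

B is a rectangular beam 2464 mm long (x), 96 mm deep (y), 30 mm thick (z).

The beam spans the tops of two tables placed 430 mm apart, resting at z = 773 mm.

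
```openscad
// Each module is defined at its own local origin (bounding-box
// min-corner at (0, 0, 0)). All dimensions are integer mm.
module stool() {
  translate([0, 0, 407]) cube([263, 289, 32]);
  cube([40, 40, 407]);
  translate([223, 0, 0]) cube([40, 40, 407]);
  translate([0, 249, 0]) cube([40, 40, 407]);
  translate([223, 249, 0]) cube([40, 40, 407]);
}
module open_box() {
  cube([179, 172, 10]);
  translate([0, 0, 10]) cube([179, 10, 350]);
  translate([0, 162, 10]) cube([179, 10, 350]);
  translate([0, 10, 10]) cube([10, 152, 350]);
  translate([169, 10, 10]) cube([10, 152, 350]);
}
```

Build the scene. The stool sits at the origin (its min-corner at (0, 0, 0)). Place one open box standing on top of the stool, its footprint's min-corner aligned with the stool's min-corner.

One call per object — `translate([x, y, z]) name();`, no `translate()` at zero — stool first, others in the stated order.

stool();
translate([0, 0, 439]) open_box();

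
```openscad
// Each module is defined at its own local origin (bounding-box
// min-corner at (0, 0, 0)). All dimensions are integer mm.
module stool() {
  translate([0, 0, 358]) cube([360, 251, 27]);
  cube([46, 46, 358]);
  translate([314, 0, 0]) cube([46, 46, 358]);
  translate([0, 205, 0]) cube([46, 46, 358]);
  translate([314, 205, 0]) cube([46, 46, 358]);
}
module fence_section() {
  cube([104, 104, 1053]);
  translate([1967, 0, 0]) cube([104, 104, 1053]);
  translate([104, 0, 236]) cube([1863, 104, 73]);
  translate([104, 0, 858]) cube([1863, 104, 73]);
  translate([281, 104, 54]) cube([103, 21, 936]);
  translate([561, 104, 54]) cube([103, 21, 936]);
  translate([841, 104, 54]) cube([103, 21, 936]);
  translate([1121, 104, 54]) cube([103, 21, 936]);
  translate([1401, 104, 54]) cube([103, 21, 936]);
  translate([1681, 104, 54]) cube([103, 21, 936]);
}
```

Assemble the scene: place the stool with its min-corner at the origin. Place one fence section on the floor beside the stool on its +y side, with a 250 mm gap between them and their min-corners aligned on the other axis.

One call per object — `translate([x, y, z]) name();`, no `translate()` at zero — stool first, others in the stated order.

stool();
translate([0, 501, 0]) fence_section();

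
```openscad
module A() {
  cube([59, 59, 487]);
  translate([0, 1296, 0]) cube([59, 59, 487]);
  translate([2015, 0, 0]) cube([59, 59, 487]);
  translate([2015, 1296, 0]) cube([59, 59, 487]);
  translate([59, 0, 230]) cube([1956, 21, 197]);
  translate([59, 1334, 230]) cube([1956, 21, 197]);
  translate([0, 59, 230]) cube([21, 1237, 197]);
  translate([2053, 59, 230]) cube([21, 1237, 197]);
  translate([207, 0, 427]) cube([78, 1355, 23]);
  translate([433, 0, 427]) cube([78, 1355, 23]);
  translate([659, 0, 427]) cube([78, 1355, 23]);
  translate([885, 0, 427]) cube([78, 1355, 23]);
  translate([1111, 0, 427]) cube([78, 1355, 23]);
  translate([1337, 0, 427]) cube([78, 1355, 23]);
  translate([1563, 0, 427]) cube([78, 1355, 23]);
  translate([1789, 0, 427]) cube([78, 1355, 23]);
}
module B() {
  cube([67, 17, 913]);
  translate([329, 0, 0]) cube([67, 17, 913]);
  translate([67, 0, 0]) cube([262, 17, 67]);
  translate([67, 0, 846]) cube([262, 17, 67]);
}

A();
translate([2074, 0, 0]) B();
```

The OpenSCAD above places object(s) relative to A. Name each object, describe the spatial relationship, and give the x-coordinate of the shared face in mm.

The bed frame's +x face and the picture frame's −x face are both at x = 2074 mm.

A is a bed frame. B is a picture frame. The picture frame is against the bed frame's +x side, with their −y faces flush. The x-coordinate of the shared face is 2074 mm.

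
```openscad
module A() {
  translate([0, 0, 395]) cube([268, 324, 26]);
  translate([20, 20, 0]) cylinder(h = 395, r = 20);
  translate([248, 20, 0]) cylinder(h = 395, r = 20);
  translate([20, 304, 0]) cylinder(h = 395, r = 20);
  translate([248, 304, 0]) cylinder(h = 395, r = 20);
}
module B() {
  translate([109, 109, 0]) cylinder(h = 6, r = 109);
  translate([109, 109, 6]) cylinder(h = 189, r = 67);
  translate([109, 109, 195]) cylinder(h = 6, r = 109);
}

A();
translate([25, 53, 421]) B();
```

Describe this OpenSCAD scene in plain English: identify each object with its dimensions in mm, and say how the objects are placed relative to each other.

A is a simple wooden stool: a rectangular seat 268 mm (x) by 324 mm (y), 26 mm thick, top face at z = 421 mm, on four round legs, each 40 mm in diameter. The legs rest on z = 0, each leg's axis is inset half a diameter from the nearest pair of seat edges (so the leg's bounding box is flush with the corner).

B is a spool: two coaxial disc flanges of radius 109 mm and thickness 6 mm, joined by a core cylinder of radius 67 mm and height 189 mm. The lower flange rests on z = 0 and the three cylinders share a vertical axis.

The spool is on top of the stool, centred.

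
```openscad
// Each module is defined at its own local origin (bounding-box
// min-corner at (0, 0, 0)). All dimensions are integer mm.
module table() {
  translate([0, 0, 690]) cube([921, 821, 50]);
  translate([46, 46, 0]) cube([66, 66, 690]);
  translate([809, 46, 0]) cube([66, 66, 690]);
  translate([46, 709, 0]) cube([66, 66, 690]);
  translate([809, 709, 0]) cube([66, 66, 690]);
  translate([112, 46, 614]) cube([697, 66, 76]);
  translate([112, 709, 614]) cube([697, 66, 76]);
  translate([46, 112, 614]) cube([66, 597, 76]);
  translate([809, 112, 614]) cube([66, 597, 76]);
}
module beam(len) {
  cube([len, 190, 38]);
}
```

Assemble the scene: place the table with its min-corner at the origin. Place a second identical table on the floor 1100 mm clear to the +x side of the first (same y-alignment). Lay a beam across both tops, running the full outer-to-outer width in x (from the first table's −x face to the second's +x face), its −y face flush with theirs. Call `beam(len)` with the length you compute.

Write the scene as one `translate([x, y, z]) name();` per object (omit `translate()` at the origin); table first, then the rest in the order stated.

table();
translate([2021, 0, 0]) table();
translate([0, 0, 740]) beam(2942);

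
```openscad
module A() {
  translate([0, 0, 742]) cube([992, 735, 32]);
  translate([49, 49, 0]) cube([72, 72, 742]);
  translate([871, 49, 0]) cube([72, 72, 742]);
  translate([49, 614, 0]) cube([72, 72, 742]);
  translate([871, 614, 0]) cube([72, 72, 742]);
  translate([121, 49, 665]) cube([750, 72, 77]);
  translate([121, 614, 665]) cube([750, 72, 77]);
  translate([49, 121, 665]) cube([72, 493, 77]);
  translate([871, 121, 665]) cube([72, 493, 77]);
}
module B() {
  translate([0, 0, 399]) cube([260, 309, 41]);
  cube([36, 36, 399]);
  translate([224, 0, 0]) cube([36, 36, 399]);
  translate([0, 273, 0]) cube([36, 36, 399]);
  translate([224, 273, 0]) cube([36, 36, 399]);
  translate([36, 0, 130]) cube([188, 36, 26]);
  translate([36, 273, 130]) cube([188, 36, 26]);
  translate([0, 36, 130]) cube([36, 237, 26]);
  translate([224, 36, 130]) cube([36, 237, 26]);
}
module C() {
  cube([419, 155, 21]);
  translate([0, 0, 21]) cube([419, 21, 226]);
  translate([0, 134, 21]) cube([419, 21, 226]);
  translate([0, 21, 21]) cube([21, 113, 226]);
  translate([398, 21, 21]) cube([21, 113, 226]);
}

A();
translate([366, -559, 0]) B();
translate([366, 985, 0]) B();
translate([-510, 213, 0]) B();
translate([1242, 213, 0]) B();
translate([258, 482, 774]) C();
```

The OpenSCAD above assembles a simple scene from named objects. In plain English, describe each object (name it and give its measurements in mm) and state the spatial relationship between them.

A is a table: top 992 mm (x) × 735 mm (y), 32 mm thick, upper face at z = 774 mm, on four 72×72 mm square legs, each inset 49 mm from the nearest pair of top edges, running from z = 0 to the bottom of the top. Four apron rails, 72 mm thick and 77 mm tall, run between adjacent legs with their top edges flush with the underside of the top and their outer faces flush with the legs' outer faces.

B is a simple wooden stool: a rectangular seat 260 mm (x) by 309 mm (y), 41 mm thick, top face at z = 440 mm, on four square legs, each 36×36 mm in cross-section. The legs rest on z = 0, each flush with a corner of the seat. Four stretchers, 36 mm wide and 26 mm tall, connect adjacent legs with their undersides at z = 130 mm, each running between the inner faces of the legs it joins and aligned with the legs' outer faces on the other axis.

C is an open storage box with external size 419×155×247 mm and wall thickness 21 mm (the base is also 21 mm thick). The base covers the whole footprint; the four walls stand on the base, with the y-facing walls full-width and the x-facing walls fitting between their inner faces.

Four stools sit around the table at the −y, +y, −x, +x sides. The open box is on top of the table.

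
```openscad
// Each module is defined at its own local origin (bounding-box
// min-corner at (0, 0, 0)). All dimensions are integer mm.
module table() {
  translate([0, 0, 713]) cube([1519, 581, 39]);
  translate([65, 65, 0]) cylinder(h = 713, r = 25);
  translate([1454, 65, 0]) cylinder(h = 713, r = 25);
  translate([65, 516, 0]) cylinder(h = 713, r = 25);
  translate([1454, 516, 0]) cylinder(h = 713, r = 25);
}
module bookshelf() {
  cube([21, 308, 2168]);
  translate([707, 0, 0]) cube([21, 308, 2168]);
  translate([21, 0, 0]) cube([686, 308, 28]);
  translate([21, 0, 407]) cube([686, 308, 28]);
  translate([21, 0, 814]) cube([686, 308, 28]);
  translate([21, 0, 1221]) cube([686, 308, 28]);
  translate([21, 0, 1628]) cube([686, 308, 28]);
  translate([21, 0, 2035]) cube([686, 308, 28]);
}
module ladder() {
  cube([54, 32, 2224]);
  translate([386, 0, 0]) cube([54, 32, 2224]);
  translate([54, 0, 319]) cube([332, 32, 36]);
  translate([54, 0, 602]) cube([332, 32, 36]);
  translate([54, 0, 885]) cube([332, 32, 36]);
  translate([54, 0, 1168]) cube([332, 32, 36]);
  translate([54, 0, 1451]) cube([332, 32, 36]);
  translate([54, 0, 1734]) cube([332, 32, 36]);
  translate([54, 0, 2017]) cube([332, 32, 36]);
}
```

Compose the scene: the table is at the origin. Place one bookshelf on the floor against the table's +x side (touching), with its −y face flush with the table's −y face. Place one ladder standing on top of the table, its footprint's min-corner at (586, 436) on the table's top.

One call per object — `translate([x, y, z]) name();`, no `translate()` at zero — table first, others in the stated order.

table();
translate([1519, 0, 0]) bookshelf();
translate([586, 436, 752]) ladder();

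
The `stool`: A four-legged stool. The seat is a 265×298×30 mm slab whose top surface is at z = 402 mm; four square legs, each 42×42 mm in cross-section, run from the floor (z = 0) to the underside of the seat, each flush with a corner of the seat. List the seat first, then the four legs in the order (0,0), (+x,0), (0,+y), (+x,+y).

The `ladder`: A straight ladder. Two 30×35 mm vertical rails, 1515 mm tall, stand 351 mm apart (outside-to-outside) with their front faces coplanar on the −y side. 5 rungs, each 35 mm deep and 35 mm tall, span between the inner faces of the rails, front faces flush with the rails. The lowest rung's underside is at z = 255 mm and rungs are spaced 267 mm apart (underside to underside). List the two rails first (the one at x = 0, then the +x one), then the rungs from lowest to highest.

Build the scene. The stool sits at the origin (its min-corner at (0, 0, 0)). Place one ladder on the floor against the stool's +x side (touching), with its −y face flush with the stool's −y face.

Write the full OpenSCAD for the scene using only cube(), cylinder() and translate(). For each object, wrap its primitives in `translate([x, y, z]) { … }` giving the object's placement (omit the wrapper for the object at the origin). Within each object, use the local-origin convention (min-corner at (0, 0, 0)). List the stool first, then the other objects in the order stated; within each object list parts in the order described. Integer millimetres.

translate([0, 0, 372]) cube([265, 298, 30]);
cube([42, 42, 372]);
translate([223, 0, 0]) cube([42, 42, 372]);
translate([0, 256, 0]) cube([42, 42, 372]);
translate([223, 256, 0]) cube([42, 42, 372]);
translate([265, 0, 0]) {
  cube([30, 35, 1515]);
  translate([321, 0, 0]) cube([30, 35, 1515]);
  translate([30, 0, 255]) cube([291, 35, 35]);
  translate([30, 0, 522]) cube([291, 35, 35]);
  translate([30, 0, 789]) cube([291, 35, 35]);
  translate([30, 0, 1056]) cube([291, 35, 35]);
  translate([30, 0, 1323]) cube([291, 35, 35]);
}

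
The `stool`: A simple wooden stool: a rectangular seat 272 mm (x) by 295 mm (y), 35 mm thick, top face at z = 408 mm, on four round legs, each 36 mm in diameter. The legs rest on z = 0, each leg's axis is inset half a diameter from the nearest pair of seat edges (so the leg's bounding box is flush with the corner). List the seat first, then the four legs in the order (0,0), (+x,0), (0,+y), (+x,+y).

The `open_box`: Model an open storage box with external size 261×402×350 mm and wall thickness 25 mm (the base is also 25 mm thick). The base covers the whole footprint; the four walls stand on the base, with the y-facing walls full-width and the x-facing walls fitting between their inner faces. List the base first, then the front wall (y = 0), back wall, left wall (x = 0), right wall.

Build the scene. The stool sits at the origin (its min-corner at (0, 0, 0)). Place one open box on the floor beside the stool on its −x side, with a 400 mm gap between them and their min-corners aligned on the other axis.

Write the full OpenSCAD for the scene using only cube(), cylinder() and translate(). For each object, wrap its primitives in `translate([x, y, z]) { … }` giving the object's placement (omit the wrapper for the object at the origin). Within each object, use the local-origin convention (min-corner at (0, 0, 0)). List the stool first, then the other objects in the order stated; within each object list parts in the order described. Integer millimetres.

translate([0, 0, 373]) cube([272, 295, 35]);
translate([18, 18, 0]) cylinder(h = 373, r = 18);
translate([254, 18, 0]) cylinder(h = 373, r = 18);
translate([18, 277, 0]) cylinder(h = 373, r = 18);
translate([254, 277, 0]) cylinder(h = 373, r = 18);
translate([-661, 0, 0]) {
  cube([261, 402, 25]);
  translate([0, 0, 25]) cube([261, 25, 325]);
  translate([0, 377, 25]) cube([261, 25, 325]);
  translate([0, 25, 25]) cube([25, 352, 325]);
  translate([236, 25, 25]) cube([25, 352, 325]);
}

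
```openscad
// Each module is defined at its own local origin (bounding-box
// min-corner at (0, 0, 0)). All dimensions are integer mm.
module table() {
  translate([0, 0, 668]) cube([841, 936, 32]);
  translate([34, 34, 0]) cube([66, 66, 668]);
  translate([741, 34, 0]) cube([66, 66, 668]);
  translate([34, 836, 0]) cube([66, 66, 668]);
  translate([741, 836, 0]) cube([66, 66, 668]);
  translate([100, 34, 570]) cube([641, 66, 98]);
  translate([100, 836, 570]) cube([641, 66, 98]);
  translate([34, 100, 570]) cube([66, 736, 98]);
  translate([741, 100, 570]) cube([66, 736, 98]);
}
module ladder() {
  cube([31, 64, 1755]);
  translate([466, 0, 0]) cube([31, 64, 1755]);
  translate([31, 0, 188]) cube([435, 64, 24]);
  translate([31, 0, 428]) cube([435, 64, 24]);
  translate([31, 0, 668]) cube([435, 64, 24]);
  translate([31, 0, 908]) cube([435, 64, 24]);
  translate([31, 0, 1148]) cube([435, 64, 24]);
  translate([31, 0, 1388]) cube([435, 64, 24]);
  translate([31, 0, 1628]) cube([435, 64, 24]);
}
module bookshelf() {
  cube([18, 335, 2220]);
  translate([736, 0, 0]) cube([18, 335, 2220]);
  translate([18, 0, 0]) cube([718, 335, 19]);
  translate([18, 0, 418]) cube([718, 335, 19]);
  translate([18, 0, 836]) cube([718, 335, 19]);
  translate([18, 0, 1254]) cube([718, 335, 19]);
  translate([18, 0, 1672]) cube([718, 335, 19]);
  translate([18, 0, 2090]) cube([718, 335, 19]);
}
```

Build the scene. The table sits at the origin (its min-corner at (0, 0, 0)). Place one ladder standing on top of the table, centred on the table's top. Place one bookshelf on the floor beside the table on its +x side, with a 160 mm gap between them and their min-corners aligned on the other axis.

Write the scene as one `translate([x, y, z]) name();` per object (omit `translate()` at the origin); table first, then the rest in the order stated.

table();
translate([172, 436, 700]) ladder();
translate([1001, 0, 0]) bookshelf();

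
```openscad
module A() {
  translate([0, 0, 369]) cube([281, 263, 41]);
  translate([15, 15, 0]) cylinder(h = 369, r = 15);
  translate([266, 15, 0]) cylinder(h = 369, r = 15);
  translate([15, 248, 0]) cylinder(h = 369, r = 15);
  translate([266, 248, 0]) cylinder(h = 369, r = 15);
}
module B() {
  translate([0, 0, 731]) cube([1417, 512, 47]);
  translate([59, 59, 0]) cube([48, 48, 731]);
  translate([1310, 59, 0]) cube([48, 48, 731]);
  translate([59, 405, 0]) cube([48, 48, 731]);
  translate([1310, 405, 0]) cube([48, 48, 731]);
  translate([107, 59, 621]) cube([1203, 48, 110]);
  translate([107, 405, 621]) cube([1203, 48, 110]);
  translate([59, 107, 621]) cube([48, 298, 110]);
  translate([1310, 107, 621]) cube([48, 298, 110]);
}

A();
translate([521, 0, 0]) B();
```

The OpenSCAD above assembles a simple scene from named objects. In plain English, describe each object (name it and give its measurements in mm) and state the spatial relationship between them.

A is a four-legged stool. The seat is 281×263 mm, 41 mm thick, top at z = 410 mm. It stands on four round legs, each 30 mm in diameter, from z = 0 to the seat underside, each leg's axis is inset half a diameter from the nearest pair of seat edges (so the leg's bounding box is flush with the corner).

B is a table with a 1417×512 mm rectangular top, 47 mm thick, top surface at z = 778 mm, supported by four 48×48 mm square legs, each inset 59 mm from the nearest pair of top edges, running from the floor. Four apron rails, 48 mm thick and 110 mm tall, run between adjacent legs with their top edges flush with the underside of the top and their outer faces flush with the legs' outer faces.

The table is on the floor beside the stool on its +x side.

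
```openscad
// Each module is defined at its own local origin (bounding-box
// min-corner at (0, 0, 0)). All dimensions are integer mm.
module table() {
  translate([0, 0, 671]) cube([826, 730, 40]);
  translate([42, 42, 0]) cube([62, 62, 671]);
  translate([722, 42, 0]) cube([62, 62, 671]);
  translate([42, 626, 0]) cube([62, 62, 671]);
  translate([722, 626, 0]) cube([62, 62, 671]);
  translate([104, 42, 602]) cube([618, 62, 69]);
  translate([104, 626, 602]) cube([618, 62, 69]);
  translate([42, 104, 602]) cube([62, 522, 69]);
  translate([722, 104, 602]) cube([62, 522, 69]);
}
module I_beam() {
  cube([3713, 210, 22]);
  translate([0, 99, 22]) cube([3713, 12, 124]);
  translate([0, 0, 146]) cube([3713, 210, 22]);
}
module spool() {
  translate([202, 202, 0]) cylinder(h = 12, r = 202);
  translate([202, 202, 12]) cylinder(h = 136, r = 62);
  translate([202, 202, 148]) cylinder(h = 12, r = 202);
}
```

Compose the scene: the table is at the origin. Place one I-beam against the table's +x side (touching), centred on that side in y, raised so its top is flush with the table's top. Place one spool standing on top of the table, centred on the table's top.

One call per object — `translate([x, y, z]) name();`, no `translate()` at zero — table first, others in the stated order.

table();
translate([826, 260, 543]) I_beam();
translate([211, 163, 711]) spool();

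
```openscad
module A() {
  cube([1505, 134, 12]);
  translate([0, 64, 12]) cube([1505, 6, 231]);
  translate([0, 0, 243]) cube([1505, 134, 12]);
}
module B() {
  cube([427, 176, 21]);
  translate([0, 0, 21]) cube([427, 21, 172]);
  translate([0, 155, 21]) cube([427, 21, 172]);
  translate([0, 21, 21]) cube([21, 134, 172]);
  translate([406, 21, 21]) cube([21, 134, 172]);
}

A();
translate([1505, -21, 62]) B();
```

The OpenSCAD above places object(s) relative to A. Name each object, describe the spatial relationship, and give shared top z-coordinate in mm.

A is an I-beam. B is an open box. The open box is beside the I-beam with their tops flush at z = 255. The shared top z-coordinate is 255 mm.

Both tops at z = 255 mm.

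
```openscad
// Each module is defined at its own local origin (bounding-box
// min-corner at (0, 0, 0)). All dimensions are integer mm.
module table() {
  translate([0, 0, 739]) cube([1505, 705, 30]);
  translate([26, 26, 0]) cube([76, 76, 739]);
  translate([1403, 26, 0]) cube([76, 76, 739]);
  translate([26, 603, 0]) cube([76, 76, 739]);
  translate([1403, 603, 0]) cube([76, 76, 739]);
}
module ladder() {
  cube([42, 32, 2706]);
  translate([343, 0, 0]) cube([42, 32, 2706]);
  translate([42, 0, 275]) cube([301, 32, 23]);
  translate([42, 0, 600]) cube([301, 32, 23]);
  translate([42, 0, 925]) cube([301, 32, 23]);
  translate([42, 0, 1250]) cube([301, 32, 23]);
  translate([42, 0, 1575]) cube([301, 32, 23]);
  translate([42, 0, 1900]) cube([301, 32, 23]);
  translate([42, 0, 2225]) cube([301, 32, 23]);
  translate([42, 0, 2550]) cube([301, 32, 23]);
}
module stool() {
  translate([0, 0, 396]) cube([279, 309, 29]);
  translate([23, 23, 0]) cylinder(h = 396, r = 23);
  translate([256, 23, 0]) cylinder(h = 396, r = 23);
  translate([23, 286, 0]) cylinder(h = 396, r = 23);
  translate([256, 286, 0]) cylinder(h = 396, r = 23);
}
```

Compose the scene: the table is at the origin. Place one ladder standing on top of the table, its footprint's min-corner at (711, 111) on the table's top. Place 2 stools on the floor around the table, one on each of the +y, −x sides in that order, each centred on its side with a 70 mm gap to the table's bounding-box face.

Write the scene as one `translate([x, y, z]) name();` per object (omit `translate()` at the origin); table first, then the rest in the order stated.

table();
translate([711, 111, 769]) ladder();
translate([613, 775, 0]) stool();
translate([-349, 198, 0]) stool();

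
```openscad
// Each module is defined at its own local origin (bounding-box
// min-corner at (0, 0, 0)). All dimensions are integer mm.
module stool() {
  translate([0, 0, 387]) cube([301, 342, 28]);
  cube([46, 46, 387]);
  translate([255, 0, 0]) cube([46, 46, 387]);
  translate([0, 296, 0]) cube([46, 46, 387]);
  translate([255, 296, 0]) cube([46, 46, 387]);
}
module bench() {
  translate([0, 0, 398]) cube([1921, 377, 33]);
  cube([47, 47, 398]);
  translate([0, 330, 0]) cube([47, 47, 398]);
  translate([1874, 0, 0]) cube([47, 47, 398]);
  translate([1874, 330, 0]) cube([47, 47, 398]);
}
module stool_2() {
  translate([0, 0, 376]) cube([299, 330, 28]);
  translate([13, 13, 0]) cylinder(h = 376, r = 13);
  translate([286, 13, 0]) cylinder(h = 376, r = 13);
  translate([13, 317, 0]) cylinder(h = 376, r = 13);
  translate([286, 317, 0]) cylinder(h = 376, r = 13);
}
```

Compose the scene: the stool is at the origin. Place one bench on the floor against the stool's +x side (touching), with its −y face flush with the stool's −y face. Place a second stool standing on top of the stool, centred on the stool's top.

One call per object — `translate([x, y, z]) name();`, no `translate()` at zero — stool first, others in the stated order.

stool();
translate([301, 0, 0]) bench();
translate([1, 6, 415]) stool_2();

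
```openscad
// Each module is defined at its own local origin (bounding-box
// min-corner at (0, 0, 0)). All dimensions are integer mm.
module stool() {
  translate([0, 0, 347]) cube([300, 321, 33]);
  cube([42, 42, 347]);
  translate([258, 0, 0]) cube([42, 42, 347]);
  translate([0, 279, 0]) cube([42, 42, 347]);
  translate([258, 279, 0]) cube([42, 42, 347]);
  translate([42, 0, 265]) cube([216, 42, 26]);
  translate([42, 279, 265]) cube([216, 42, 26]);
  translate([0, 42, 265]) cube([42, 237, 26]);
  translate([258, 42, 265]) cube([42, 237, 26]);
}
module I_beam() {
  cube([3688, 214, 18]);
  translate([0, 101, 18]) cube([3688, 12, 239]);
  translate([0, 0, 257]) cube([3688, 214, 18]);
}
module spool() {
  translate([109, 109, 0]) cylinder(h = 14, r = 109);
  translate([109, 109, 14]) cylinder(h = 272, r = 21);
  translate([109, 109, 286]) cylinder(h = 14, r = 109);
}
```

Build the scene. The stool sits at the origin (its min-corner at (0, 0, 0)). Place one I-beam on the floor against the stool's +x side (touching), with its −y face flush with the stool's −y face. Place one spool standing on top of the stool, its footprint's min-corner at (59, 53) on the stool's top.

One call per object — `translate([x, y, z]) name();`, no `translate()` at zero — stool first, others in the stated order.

stool();
translate([300, 0, 0]) I_beam();
translate([59, 53, 380]) spool();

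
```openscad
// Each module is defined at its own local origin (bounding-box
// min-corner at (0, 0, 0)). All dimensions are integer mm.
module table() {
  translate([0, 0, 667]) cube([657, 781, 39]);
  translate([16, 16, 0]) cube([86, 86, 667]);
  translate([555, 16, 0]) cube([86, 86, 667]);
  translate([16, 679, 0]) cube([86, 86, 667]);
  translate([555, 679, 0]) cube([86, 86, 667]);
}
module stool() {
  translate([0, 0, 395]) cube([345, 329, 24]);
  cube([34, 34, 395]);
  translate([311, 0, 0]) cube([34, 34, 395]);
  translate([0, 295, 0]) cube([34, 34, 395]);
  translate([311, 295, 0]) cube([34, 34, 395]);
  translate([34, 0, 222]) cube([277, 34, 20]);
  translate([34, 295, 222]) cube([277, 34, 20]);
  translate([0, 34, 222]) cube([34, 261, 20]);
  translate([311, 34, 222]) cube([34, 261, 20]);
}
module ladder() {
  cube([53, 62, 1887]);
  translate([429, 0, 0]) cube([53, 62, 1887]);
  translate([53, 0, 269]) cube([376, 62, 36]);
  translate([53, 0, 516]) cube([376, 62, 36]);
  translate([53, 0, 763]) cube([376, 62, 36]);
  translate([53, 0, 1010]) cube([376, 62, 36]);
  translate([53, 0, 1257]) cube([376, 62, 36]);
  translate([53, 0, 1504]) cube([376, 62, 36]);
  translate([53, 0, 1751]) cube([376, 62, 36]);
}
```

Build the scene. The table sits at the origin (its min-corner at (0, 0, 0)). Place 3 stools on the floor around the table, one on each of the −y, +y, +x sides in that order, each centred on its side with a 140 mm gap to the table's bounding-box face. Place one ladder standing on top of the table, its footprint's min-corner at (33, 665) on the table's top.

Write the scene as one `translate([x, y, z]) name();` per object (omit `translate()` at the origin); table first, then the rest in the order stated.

table();
translate([156, -469, 0]) stool();
translate([156, 921, 0]) stool();
translate([797, 226, 0]) stool();
translate([33, 665, 706]) ladder();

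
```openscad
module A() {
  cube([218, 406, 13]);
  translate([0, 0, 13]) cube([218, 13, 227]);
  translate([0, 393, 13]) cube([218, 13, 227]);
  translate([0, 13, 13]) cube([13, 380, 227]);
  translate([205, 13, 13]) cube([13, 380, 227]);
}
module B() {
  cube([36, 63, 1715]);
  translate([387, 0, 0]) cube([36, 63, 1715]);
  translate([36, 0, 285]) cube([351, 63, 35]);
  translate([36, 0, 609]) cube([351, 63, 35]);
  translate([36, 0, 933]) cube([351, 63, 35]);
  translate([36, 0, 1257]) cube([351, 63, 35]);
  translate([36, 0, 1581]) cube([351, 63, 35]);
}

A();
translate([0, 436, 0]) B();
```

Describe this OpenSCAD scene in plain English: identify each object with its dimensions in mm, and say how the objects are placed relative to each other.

A is an open storage box with external size 218×406×240 mm and wall thickness 13 mm (the base is also 13 mm thick). The base covers the whole footprint; the four walls stand on the base, with the y-facing walls full-width and the x-facing walls fitting between their inner faces.

B is a straight ladder. Two 36×63 mm vertical rails, 1715 mm tall, stand 423 mm apart (outside-to-outside) with their front faces coplanar on the −y side. 5 rungs, each 63 mm deep and 35 mm tall, span between the inner faces of the rails, front faces flush with the rails. The lowest rung's underside is at z = 285 mm and rungs are spaced 324 mm apart (underside to underside).

The ladder is on the floor beside the open box on its +y side.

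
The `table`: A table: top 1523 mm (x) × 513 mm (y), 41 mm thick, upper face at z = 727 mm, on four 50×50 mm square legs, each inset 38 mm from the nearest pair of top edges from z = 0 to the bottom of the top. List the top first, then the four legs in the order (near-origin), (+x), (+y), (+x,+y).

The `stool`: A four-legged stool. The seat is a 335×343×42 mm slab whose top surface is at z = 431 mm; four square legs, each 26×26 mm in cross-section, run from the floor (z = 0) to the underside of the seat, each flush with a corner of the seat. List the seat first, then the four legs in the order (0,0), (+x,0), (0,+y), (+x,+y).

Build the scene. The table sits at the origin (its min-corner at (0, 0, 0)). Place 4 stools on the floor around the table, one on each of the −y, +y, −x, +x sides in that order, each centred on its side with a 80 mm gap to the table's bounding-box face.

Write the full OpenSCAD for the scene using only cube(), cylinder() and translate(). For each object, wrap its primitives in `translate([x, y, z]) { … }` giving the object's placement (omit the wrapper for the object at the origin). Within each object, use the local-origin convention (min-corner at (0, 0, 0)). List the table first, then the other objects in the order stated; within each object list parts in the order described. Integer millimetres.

translate([0, 0, 686]) cube([1523, 513, 41]);
translate([38, 38, 0]) cube([50, 50, 686]);
translate([1435, 38, 0]) cube([50, 50, 686]);
translate([38, 425, 0]) cube([50, 50, 686]);
translate([1435, 425, 0]) cube([50, 50, 686]);
translate([594, -423, 0]) {
  translate([0, 0, 389]) cube([335, 343, 42]);
  cube([26, 26, 389]);
  translate([309, 0, 0]) cube([26, 26, 389]);
  translate([0, 317, 0]) cube([26, 26, 389]);
  translate([309, 317, 0]) cube([26, 26, 389]);
}
translate([594, 593, 0]) {
  translate([0, 0, 389]) cube([335, 343, 42]);
  cube([26, 26, 389]);
  translate([309, 0, 0]) cube([26, 26, 389]);
  translate([0, 317, 0]) cube([26, 26, 389]);
  translate([309, 317, 0]) cube([26, 26, 389]);
}
translate([-415, 85, 0]) {
  translate([0, 0, 389]) cube([335, 343, 42]);
  cube([26, 26, 389]);
  translate([309, 0, 0]) cube([26, 26, 389]);
  translate([0, 317, 0]) cube([26, 26, 389]);
  translate([309, 317, 0]) cube([26, 26, 389]);
}
translate([1603, 85, 0]) {
  translate([0, 0, 389]) cube([335, 343, 42]);
  cube([26, 26, 389]);
  translate([309, 0, 0]) cube([26, 26, 389]);
  translate([0, 317, 0]) cube([26, 26, 389]);
  translate([309, 317, 0]) cube([26, 26, 389]);
}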